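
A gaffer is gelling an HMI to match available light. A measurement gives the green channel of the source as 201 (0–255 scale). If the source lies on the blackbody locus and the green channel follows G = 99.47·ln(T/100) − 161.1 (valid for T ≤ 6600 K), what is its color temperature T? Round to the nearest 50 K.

ln t = (201 + 161.1) / 99.47 = 3.6403.
t = e^3.6403 = 38.103.
T = 100·t = 3810 K → 3800 K to the nearest 50 K.

3800 K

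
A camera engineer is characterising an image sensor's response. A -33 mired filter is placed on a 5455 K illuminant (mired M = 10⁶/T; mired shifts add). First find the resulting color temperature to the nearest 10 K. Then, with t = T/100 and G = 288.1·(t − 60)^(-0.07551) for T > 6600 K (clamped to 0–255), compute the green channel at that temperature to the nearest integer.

250

M_in = 10⁶/5455 = 183.32; M_out = 183.32 + (-33) = 150.32.
T_out = 10⁶/150.32 = 6652.6 K → 6650 K; t = 66.5.
G = 288.1·(66.5 − 60)^(-0.07551) = 288.1·6.5^(-0.07551) = 288.1·0.86819 = 250.127.
Rounded: 250.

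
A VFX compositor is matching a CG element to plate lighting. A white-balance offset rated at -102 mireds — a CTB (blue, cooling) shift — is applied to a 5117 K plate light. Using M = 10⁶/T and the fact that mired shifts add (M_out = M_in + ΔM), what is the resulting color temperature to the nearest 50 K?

10700 K

M_in = 10⁶/5117 = 195.43 mireds.
M_out = 195.43 + (-102) = 93.43 mireds.
T_out = 10⁶/93.43 = 10703.5 K → 10700 K.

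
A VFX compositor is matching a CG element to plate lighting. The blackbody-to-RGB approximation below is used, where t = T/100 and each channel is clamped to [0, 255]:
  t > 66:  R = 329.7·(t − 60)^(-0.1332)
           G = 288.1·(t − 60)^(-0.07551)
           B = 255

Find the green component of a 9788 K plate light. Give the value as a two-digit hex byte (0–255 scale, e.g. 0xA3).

0xDB

t = 9788/100 = 97.88; the t > 66 branch applies.
G = 288.1·(97.88 − 60)^(-0.07551) = 288.1·37.88^(-0.07551) = 288.1·0.76000 = 218.956.
Rounded: 219; in hex, 0xDB.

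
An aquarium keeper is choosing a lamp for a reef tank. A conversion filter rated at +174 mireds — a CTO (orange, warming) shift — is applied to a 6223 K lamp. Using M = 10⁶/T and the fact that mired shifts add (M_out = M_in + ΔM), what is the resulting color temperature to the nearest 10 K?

M_in = 10⁶/6223 = 160.69 mireds.
M_out = 160.69 + (+174) = 334.69 mireds.
T_out = 10⁶/334.69 = 2987.8 K → 2990 K.

2990 K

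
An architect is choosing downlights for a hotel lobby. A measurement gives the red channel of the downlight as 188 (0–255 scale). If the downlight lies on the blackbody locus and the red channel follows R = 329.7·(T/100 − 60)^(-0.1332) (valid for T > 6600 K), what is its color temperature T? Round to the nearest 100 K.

12800 K

(t − 60)^(-0.1332) = 188/329.7 = 0.57022.
t − 60 = 0.57022^(1/-0.1332) = 0.57022^(-7.508) = 67.848, so t = 127.848.
T = 100·t = 12785 K → 12800 K to the nearest 100 K.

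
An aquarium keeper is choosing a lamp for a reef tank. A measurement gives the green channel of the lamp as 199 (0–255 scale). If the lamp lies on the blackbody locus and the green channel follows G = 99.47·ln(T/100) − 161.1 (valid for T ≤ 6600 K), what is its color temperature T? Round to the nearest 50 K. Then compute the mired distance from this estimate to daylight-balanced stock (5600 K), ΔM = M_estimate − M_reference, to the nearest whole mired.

+88 mireds

ln t = (199 + 161.1) / 99.47 = 3.6202.
t = e^3.6202 = 37.345.
T = 100·t = 3734 K → 3750 K to the nearest 50 K.
M_estimate = 10⁶/3750 = 266.67; M_reference = 10⁶/5600 = 178.57.
ΔM = 266.67 − 178.57 = 88.10 → +88 mireds.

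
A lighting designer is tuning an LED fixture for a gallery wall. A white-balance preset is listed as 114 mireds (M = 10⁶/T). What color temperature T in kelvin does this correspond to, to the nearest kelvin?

T = 10⁶ / 114 = 8771.93 K → 8772 K.

8772 K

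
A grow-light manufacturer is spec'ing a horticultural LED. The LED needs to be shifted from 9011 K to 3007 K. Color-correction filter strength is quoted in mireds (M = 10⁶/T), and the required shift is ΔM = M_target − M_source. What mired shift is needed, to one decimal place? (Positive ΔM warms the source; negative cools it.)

M_source = 10⁶/9011 = 110.975; M_target = 10⁶/3007 = 332.557.
ΔM = 332.557 − 110.975 = 221.582 → +221.6 mireds, a warming shift.

+221.6 mireds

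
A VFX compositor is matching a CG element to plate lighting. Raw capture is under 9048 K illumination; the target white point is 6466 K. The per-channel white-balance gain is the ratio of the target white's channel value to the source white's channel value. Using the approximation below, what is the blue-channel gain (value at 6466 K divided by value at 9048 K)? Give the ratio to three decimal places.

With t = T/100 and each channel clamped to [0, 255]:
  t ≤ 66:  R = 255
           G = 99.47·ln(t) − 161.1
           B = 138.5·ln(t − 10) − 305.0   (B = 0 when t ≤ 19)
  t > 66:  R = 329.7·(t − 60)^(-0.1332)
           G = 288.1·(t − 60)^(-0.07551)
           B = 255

At 9048 K (t = 90.48):
  B = 255 by definition for t > 66.
At 6466 K (t = 64.66):
  B = 138.5·ln(64.66 − 10) − 305.0 = 138.5·ln 54.66 − 305.0 = 138.5·4.0011 − 305.0 = 249.157.
Gain = 249.157 / 255.000 = 0.9771 → 0.977.

0.977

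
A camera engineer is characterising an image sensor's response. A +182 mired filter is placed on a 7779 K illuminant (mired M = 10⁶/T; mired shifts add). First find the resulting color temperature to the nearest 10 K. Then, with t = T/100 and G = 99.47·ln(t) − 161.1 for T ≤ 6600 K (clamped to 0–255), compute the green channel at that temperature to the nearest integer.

184

M_in = 10⁶/7779 = 128.55; M_out = 128.55 + (+182) = 310.55.
T_out = 10⁶/310.55 = 3220.1 K → 3220 K; t = 32.2.
G = 99.47·ln 32.2 − 161.1 = 99.47·3.4720 − 161.1 = 184.257.
Rounded: 184.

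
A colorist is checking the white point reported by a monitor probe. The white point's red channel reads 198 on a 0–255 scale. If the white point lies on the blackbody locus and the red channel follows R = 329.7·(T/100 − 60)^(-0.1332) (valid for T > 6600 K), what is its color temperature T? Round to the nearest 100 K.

10600 K

(t − 60)^(-0.1332) = 198/329.7 = 0.60055.
t − 60 = 0.60055^(1/-0.1332) = 0.60055^(-7.508) = 45.980, so t = 105.980.
T = 100·t = 10598 K → 10600 K to the nearest 100 K.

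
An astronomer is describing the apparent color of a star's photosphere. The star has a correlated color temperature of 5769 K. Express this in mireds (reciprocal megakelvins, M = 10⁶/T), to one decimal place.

M = 10⁶ / 5769 = 173.340 → 173.3 mireds.

173.3 mireds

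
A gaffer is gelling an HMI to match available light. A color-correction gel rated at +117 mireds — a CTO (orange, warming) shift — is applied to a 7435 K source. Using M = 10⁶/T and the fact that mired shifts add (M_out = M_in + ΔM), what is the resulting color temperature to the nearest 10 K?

3980 K

M_in = 10⁶/7435 = 134.50 mireds.
M_out = 134.50 + (+117) = 251.50 mireds.
T_out = 10⁶/251.50 = 3976.2 K → 3980 K.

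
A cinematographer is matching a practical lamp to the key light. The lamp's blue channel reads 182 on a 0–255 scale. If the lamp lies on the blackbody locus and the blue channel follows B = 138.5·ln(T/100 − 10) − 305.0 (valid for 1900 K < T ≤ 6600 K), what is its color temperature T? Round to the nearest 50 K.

4350 K

ln(t − 10) = (182 + 305.0) / 138.5 = 3.5162.
t − 10 = e^3.5162 = 33.658, so t = 43.658.
T = 100·t = 4366 K → 4350 K to the nearest 50 K.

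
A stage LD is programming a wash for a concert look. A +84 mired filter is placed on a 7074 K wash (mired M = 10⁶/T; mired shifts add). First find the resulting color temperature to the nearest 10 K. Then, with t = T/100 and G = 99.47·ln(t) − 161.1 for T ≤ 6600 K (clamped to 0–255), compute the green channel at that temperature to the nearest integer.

216

M_in = 10⁶/7074 = 141.36; M_out = 141.36 + (+84) = 225.36.
T_out = 10⁶/225.36 = 4437.3 K → 4440 K; t = 44.4.
G = 99.47·ln 44.4 − 161.1 = 99.47·3.7932 − 161.1 = 216.214.
Rounded: 216.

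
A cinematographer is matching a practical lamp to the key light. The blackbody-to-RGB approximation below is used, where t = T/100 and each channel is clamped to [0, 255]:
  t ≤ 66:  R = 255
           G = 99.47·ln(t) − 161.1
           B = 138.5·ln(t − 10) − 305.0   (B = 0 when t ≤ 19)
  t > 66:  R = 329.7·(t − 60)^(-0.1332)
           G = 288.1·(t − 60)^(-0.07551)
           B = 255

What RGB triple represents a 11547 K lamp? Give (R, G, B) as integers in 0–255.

t = 11547/100 = 115.47; the t > 66 branch applies.
R = 329.7·(115.47 − 60)^(-0.1332) = 329.7·55.47^(-0.1332) = 329.7·0.58572 = 193.113.
G = 288.1·(115.47 − 60)^(-0.07551) = 288.1·55.47^(-0.07551) = 288.1·0.73842 = 212.740.
B = 255 by definition for t > 66.
Rounded: (193, 213, 255).

(193, 213, 255)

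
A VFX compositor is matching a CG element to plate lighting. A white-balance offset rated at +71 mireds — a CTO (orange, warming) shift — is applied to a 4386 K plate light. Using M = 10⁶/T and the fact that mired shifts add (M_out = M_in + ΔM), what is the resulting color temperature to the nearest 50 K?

3350 K

M_in = 10⁶/4386 = 228.00 mireds.
M_out = 228.00 + (+71) = 299.00 mireds.
T_out = 10⁶/299.00 = 3344.5 K → 3350 K.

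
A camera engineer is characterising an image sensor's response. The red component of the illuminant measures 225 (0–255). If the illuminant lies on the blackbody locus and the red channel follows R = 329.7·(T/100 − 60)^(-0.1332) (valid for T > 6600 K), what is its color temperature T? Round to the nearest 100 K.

7800 K

(t − 60)^(-0.1332) = 225/329.7 = 0.68244.
t − 60 = 0.68244^(1/-0.1332) = 0.68244^(-7.508) = 17.610, so t = 77.610.
T = 100·t = 7761 K → 7800 K to the nearest 100 K.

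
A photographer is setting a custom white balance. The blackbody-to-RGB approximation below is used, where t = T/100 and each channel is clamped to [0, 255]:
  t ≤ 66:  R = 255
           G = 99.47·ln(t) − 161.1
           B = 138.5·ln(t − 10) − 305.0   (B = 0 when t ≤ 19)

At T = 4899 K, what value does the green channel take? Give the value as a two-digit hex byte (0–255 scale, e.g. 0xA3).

t = 4899/100 = 48.99; the t ≤ 66 branch applies.
G = 99.47·ln 48.99 − 161.1 = 99.47·3.8916 − 161.1 = 225.999.
Rounded: 226; in hex, 0xE2.

0xE2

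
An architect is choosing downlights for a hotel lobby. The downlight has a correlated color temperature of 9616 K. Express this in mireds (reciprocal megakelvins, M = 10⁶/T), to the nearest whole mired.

M = 10⁶ / 9616 = 103.993 → 104 mireds.

104 mireds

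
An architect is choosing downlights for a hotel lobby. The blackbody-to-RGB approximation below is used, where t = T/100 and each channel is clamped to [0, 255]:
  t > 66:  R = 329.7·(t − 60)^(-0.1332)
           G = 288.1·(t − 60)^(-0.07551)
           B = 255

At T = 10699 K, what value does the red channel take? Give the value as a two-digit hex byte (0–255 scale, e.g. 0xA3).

0xC5

t = 10699/100 = 106.99; the t > 66 branch applies.
R = 329.7·(106.99 − 60)^(-0.1332) = 329.7·46.99^(-0.1332) = 329.7·0.59881 = 197.428.
Rounded: 197; in hex, 0xC5.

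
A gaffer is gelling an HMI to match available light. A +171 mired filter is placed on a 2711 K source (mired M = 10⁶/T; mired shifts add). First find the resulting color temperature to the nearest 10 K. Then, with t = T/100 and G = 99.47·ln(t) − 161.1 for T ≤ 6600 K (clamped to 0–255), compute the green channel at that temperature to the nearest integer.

M_in = 10⁶/2711 = 368.87; M_out = 368.87 + (+171) = 539.87.
T_out = 10⁶/539.87 = 1852.3 K → 1850 K; t = 18.5.
G = 99.47·ln 18.5 − 161.1 = 99.47·2.9178 − 161.1 = 129.131.
Rounded: 129.

129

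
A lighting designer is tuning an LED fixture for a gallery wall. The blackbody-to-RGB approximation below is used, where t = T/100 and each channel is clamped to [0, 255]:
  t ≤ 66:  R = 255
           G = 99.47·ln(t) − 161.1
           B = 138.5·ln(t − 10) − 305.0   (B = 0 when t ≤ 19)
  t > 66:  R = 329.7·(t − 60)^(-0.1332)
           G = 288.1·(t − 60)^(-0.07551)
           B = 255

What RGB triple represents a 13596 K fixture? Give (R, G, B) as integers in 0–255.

(185, 208, 255)

t = 13596/100 = 135.96; the t > 66 branch applies.
R = 329.7·(135.96 − 60)^(-0.1332) = 329.7·75.96^(-0.1332) = 329.7·0.56170 = 185.193.
G = 288.1·(135.96 − 60)^(-0.07551) = 288.1·75.96^(-0.07551) = 288.1·0.72110 = 207.750.
B = 255 by definition for t > 66.
Rounded: (185, 208, 255).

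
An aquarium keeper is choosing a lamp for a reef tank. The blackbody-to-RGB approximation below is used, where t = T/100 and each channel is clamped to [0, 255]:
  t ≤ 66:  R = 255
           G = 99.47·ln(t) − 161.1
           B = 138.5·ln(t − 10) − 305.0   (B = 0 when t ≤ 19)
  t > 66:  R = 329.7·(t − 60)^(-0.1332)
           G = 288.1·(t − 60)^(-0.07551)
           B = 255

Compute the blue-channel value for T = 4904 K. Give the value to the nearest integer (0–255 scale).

203

t = 4904/100 = 49.04; the t ≤ 66 branch applies.
B = 138.5·ln(49.04 − 10) − 305.0 = 138.5·ln 39.04 − 305.0 = 138.5·3.6646 − 305.0 = 202.545.
Rounded: 203.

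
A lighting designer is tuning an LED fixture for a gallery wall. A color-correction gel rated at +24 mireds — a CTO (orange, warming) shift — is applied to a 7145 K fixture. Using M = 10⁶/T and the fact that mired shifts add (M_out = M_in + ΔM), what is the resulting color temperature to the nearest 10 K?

M_in = 10⁶/7145 = 139.96 mireds.
M_out = 139.96 + (+24) = 163.96 mireds.
T_out = 10⁶/163.96 = 6099.1 K → 6100 K.

6100 K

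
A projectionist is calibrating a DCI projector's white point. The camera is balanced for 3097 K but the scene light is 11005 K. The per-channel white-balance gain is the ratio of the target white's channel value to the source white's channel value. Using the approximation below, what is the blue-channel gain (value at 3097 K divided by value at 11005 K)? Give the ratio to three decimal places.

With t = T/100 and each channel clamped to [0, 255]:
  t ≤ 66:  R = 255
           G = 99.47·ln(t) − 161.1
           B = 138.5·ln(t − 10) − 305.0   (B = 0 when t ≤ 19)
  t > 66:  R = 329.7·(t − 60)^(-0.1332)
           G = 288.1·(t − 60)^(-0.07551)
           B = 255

0.457

At 11005 K (t = 110.05):
  B = 255 by definition for t > 66.
At 3097 K (t = 30.97):
  B = 138.5·ln(30.97 − 10) − 305.0 = 138.5·ln 20.97 − 305.0 = 138.5·3.0431 − 305.0 = 116.468.
Gain = 116.468 / 255.000 = 0.4567 → 0.457.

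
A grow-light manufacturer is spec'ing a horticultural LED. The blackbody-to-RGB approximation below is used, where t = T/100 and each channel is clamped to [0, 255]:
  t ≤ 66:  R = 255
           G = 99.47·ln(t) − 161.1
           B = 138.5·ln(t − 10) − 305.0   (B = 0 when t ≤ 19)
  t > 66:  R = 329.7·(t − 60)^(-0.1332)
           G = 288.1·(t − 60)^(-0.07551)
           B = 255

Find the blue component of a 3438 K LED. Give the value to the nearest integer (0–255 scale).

137

t = 3438/100 = 34.38; the t ≤ 66 branch applies.
B = 138.5·ln(34.38 − 10) − 305.0 = 138.5·ln 24.38 − 305.0 = 138.5·3.1938 − 305.0 = 137.336.
Rounded: 137.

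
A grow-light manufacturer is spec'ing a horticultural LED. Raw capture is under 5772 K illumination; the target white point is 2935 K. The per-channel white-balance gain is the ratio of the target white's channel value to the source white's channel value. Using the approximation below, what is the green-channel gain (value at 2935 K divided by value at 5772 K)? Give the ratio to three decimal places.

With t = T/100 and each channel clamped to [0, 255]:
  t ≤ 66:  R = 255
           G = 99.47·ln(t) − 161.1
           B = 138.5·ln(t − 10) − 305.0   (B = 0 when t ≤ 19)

At 5772 K (t = 57.72):
  G = 99.47·ln 57.72 − 161.1 = 99.47·4.0556 − 161.1 = 242.311.
At 2935 K (t = 29.35):
  G = 99.47·ln 29.35 − 161.1 = 99.47·3.3793 − 161.1 = 175.038.
Gain = 175.038 / 242.311 = 0.7224 → 0.722.

0.722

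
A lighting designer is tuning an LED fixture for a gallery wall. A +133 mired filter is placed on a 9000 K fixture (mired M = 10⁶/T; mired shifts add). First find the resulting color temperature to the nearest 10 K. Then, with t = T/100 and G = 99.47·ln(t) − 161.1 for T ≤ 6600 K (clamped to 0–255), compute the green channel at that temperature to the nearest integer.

M_in = 10⁶/9000 = 111.11; M_out = 111.11 + (+133) = 244.11.
T_out = 10⁶/244.11 = 4096.5 K → 4100 K; t = 41.
G = 99.47·ln 41 − 161.1 = 99.47·3.7136 − 161.1 = 208.289.
Rounded: 208.

208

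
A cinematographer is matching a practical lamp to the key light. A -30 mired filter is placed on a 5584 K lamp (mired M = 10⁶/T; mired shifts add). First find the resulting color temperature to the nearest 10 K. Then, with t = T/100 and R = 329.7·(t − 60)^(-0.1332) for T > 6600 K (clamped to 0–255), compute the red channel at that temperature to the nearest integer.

254

M_in = 10⁶/5584 = 179.08; M_out = 179.08 + (-30) = 149.08.
T_out = 10⁶/149.08 = 6707.7 K → 6710 K; t = 67.1.
R = 329.7·(67.1 − 60)^(-0.1332) = 329.7·7.1^(-0.1332) = 329.7·0.77022 = 253.940.
Rounded: 254.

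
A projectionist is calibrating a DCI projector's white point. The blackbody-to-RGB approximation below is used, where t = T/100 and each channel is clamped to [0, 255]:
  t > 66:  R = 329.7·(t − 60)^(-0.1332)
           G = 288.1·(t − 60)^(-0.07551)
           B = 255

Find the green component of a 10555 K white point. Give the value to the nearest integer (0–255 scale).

216

t = 10555/100 = 105.55; the t > 66 branch applies.
G = 288.1·(105.55 − 60)^(-0.07551) = 288.1·45.55^(-0.07551) = 288.1·0.74949 = 215.929.
Rounded: 216.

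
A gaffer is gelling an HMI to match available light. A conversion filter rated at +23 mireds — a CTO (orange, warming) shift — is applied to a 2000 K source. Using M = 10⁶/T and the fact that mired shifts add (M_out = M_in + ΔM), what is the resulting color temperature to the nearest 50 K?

1900 K

M_in = 10⁶/2000 = 500.00 mireds.
M_out = 500.00 + (+23) = 523.00 mireds.
T_out = 10⁶/523.00 = 1912.0 K → 1900 K.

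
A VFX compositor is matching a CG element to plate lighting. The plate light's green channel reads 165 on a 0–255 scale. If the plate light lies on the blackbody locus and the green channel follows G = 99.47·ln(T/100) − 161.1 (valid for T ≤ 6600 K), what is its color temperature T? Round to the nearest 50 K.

ln t = (165 + 161.1) / 99.47 = 3.2784.
t = e^3.2784 = 26.533.
T = 100·t = 2653 K → 2650 K to the nearest 50 K.

2650 K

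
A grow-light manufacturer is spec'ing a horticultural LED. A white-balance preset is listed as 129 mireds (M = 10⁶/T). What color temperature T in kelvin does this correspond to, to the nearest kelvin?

7752 K

T = 10⁶ / 129 = 7751.94 K → 7752 K.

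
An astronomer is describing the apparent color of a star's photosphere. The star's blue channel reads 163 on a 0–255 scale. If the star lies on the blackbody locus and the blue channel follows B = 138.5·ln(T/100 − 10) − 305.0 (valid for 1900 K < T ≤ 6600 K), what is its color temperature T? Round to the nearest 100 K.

ln(t − 10) = (163 + 305.0) / 138.5 = 3.3791.
t − 10 = e^3.3791 = 29.343, so t = 39.343.
T = 100·t = 3934 K → 3900 K to the nearest 100 K.

3900 K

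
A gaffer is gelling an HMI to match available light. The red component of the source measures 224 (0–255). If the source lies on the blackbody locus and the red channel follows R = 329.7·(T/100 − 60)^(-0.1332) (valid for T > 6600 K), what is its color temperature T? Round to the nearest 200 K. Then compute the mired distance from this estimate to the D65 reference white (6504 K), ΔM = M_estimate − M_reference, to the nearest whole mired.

-26 mireds

(t − 60)^(-0.1332) = 224/329.7 = 0.67941.
t − 60 = 0.67941^(1/-0.1332) = 0.67941^(-7.508) = 18.209, so t = 78.209.
T = 100·t = 7821 K → 7800 K to the nearest 200 K.
M_estimate = 10⁶/7800 = 128.21; M_reference = 10⁶/6504 = 153.75.
ΔM = 128.21 − 153.75 = -25.55 → -26 mireds.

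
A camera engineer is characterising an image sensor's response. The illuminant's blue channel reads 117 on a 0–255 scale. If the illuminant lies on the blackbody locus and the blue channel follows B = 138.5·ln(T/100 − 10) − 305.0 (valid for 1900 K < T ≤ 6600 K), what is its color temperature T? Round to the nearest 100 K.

ln(t − 10) = (117 + 305.0) / 138.5 = 3.0469.
t − 10 = e^3.0469 = 21.051, so t = 31.051.
T = 100·t = 3105 K → 3100 K to the nearest 100 K.

3100 K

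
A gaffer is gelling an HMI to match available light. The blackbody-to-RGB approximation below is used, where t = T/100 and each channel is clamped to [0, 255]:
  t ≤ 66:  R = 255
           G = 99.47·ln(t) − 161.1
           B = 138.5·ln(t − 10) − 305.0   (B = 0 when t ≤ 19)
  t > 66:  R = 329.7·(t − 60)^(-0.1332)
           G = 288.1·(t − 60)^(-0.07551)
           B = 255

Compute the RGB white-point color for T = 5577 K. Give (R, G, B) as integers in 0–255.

(255, 239, 225)

t = 5577/100 = 55.77; the t ≤ 66 branch applies.
R = 255 by definition for t ≤ 66.
G = 99.47·ln 55.77 − 161.1 = 99.47·4.0212 − 161.1 = 238.892.
B = 138.5·ln(55.77 − 10) − 305.0 = 138.5·ln 45.77 − 305.0 = 138.5·3.8236 − 305.0 = 224.573.
Rounded: (255, 239, 225).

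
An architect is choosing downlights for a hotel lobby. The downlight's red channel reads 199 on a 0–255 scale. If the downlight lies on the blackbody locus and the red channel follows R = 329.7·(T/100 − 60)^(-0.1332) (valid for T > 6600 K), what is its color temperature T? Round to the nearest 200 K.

10400 K

(t − 60)^(-0.1332) = 199/329.7 = 0.60358.
t − 60 = 0.60358^(1/-0.1332) = 0.60358^(-7.508) = 44.273, so t = 104.273.
T = 100·t = 10427 K → 10400 K to the nearest 200 K.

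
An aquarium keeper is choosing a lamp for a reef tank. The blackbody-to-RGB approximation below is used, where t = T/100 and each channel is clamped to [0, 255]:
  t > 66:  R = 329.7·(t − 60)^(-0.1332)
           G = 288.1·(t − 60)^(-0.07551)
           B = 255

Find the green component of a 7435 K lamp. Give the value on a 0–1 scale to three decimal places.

t = 7435/100 = 74.35; the t > 66 branch applies.
G = 288.1·(74.35 − 60)^(-0.07551) = 288.1·14.35^(-0.07551) = 288.1·0.81780 = 235.608.
On a 0–1 scale: 235.608/255 = 0.9240 → 0.924.

0.924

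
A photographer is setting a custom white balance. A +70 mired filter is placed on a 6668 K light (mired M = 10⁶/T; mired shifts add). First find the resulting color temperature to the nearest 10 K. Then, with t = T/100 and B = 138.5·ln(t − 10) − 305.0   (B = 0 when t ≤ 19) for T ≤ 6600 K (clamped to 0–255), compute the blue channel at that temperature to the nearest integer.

189

M_in = 10⁶/6668 = 149.97; M_out = 149.97 + (+70) = 219.97.
T_out = 10⁶/219.97 = 4546.1 K → 4550 K; t = 45.5.
B = 138.5·ln(45.5 − 10) − 305.0 = 138.5·ln 35.5 − 305.0 = 138.5·3.5695 − 305.0 = 189.380.
Rounded: 189.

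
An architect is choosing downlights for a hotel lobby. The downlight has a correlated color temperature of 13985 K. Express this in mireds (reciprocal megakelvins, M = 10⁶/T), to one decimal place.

M = 10⁶ / 13985 = 71.505 → 71.5 mireds.

71.5 mireds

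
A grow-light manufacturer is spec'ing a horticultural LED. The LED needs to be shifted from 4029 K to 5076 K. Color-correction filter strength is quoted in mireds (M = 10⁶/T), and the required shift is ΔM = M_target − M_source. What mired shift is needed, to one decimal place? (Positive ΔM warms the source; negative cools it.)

-51.2 mireds

M_source = 10⁶/4029 = 248.201; M_target = 10⁶/5076 = 197.006.
ΔM = 197.006 − 248.201 = -51.195 → -51.2 mireds, a cooling shift.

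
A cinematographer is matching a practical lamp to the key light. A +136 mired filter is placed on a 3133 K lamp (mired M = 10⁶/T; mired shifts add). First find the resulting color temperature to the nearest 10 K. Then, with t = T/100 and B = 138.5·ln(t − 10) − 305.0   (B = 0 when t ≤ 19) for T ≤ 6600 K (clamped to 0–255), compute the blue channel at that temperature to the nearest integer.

M_in = 10⁶/3133 = 319.18; M_out = 319.18 + (+136) = 455.18.
T_out = 10⁶/455.18 = 2196.9 K → 2200 K; t = 22.
B = 138.5·ln(22 − 10) − 305.0 = 138.5·ln 12 − 305.0 = 138.5·2.4849 − 305.0 = 39.160.
Rounded: 39.

39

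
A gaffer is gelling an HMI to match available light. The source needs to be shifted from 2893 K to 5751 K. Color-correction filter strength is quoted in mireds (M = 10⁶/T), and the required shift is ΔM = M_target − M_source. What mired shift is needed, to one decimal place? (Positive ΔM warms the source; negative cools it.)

M_source = 10⁶/2893 = 345.662; M_target = 10⁶/5751 = 173.883.
ΔM = 173.883 − 345.662 = -171.779 → -171.8 mireds, a cooling shift.

-171.8 mireds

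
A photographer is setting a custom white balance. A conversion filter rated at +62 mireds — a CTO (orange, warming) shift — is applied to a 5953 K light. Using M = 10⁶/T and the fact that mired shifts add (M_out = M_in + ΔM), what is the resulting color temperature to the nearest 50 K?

M_in = 10⁶/5953 = 167.98 mireds.
M_out = 167.98 + (+62) = 229.98 mireds.
T_out = 10⁶/229.98 = 4348.2 K → 4350 K.

4350 K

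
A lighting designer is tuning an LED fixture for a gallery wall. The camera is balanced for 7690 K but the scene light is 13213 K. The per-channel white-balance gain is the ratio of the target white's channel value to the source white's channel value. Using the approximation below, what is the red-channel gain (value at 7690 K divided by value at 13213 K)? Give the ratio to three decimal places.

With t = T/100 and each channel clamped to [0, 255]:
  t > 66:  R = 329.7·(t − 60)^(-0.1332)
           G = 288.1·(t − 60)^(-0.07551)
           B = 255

1.213

At 13213 K (t = 132.13):
  R = 329.7·(132.13 − 60)^(-0.1332) = 329.7·72.13^(-0.1332) = 329.7·0.56559 = 186.474.
At 7690 K (t = 76.9):
  R = 329.7·(76.9 − 60)^(-0.1332) = 329.7·16.9^(-0.1332) = 329.7·0.68619 = 226.237.
Gain = 226.237 / 186.474 = 1.2132 → 1.213.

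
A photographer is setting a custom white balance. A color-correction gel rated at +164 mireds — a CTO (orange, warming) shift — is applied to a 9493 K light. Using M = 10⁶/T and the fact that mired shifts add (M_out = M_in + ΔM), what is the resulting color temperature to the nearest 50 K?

3700 K

M_in = 10⁶/9493 = 105.34 mireds.
M_out = 105.34 + (+164) = 269.34 mireds.
T_out = 10⁶/269.34 = 3712.8 K → 3700 K.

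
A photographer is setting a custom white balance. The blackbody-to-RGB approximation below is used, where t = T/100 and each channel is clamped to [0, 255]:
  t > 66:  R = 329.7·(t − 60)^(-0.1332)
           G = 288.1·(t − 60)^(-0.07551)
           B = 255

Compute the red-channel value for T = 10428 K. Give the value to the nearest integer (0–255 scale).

t = 10428/100 = 104.28; the t > 66 branch applies.
R = 329.7·(104.28 − 60)^(-0.1332) = 329.7·44.28^(-0.1332) = 329.7·0.60357 = 198.996.
Rounded: 199.

199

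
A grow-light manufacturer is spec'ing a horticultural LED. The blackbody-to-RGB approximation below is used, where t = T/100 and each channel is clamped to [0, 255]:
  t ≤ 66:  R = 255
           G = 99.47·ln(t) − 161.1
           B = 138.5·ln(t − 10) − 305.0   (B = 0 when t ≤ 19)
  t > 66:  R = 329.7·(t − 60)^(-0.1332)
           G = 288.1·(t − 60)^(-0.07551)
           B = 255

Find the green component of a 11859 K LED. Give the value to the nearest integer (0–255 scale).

t = 11859/100 = 118.59; the t > 66 branch applies.
G = 288.1·(118.59 − 60)^(-0.07551) = 288.1·58.59^(-0.07551) = 288.1·0.73538 = 211.863.
Rounded: 212.

212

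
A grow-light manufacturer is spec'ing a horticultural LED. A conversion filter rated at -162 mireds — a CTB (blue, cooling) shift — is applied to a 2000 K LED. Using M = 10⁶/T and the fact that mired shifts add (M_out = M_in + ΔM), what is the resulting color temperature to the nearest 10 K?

M_in = 10⁶/2000 = 500.00 mireds.
M_out = 500.00 + (-162) = 338.00 mireds.
T_out = 10⁶/338.00 = 2958.6 K → 2960 K.

2960 K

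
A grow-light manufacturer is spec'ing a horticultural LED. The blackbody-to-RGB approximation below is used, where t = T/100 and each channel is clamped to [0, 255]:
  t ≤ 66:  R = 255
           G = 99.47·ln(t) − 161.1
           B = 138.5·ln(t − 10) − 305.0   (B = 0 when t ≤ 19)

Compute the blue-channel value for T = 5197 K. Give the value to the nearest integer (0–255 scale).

213

t = 5197/100 = 51.97; the t ≤ 66 branch applies.
B = 138.5·ln(51.97 − 10) − 305.0 = 138.5·ln 41.97 − 305.0 = 138.5·3.7370 − 305.0 = 212.568.
Rounded: 213.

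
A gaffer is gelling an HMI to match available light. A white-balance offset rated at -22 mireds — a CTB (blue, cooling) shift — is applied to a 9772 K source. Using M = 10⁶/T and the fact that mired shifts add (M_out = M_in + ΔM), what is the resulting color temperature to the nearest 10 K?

12450 K

M_in = 10⁶/9772 = 102.33 mireds.
M_out = 102.33 + (-22) = 80.33 mireds.
T_out = 10⁶/80.33 = 12448.2 K → 12450 K.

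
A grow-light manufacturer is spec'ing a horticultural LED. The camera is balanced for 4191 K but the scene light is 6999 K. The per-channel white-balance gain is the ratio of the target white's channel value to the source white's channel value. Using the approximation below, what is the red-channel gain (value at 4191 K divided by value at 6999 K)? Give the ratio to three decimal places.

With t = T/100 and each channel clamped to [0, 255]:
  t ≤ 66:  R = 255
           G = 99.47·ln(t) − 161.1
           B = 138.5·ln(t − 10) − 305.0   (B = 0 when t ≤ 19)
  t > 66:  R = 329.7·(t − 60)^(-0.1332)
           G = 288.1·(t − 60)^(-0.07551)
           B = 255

1.051

At 6999 K (t = 69.99):
  R = 329.7·(69.99 − 60)^(-0.1332) = 329.7·9.99^(-0.1332) = 329.7·0.73597 = 242.648.
At 4191 K (t = 41.91):
  R = 255 by definition for t ≤ 66.
Gain = 255.000 / 242.648 = 1.0509 → 1.051.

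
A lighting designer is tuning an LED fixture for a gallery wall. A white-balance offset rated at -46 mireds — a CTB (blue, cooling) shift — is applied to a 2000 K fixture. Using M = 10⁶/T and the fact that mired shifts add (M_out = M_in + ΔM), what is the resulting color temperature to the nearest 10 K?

2200 K

M_in = 10⁶/2000 = 500.00 mireds.
M_out = 500.00 + (-46) = 454.00 mireds.
T_out = 10⁶/454.00 = 2202.6 K → 2200 K.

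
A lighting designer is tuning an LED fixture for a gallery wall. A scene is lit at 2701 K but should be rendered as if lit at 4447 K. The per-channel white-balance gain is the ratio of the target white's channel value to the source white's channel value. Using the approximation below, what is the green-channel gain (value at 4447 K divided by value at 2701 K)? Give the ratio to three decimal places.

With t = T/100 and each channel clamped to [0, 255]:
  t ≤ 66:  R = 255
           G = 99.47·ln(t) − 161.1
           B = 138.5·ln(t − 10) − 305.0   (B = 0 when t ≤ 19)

At 2701 K (t = 27.01):
  G = 99.47·ln 27.01 − 161.1 = 99.47·3.2962 − 161.1 = 166.774.
At 4447 K (t = 44.47):
  G = 99.47·ln 44.47 − 161.1 = 99.47·3.7948 − 161.1 = 216.370.
Gain = 216.370 / 166.774 = 1.2974 → 1.297.

1.297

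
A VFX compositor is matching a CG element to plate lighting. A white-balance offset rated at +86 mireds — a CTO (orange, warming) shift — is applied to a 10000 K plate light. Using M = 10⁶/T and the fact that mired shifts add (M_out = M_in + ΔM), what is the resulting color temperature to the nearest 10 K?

5380 K

M_in = 10⁶/10000 = 100.00 mireds.
M_out = 100.00 + (+86) = 186.00 mireds.
T_out = 10⁶/186.00 = 5376.3 K → 5380 K.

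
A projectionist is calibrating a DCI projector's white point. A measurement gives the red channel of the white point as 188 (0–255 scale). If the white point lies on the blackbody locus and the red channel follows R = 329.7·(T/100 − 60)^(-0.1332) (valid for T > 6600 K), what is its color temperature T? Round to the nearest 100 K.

12800 K

(t − 60)^(-0.1332) = 188/329.7 = 0.57022.
t − 60 = 0.57022^(1/-0.1332) = 0.57022^(-7.508) = 67.848, so t = 127.848.
T = 100·t = 12785 K → 12800 K to the nearest 100 K.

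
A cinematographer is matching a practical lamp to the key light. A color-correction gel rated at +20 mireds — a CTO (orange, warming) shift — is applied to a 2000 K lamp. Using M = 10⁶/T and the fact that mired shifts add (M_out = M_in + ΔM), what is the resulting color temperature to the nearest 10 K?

1920 K

M_in = 10⁶/2000 = 500.00 mireds.
M_out = 500.00 + (+20) = 520.00 mireds.
T_out = 10⁶/520.00 = 1923.1 K → 1920 K.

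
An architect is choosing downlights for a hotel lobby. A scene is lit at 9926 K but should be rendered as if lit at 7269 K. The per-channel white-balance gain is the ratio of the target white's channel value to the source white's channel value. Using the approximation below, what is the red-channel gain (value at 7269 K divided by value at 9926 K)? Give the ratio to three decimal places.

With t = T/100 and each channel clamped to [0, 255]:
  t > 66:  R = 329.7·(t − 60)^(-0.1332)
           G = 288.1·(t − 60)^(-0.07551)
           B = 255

1.162

At 9926 K (t = 99.26):
  R = 329.7·(99.26 − 60)^(-0.1332) = 329.7·39.26^(-0.1332) = 329.7·0.61332 = 202.211.
At 7269 K (t = 72.69):
  R = 329.7·(72.69 − 60)^(-0.1332) = 329.7·12.69^(-0.1332) = 329.7·0.71288 = 235.038.
Gain = 235.038 / 202.211 = 1.1623 → 1.162.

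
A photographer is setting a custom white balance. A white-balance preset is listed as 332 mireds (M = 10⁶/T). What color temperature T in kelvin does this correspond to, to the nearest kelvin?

T = 10⁶ / 332 = 3012.05 K → 3012 K.

3012 K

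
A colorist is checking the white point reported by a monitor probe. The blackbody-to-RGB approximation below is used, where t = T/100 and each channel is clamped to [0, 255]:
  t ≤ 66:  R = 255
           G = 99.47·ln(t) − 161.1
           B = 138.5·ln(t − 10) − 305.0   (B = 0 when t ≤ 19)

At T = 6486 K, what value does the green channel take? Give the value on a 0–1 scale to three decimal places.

t = 6486/100 = 64.86; the t ≤ 66 branch applies.
G = 99.47·ln 64.86 − 161.1 = 99.47·4.1722 − 161.1 = 253.912.
On a 0–1 scale: 253.912/255 = 0.9957 → 0.996.

0.996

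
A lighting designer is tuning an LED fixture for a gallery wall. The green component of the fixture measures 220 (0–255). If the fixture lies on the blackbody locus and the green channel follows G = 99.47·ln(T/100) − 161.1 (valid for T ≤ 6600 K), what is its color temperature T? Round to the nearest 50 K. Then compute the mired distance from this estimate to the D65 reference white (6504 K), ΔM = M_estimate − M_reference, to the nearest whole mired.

ln t = (220 + 161.1) / 99.47 = 3.8313.
t = e^3.8313 = 46.123.
T = 100·t = 4612 K → 4600 K to the nearest 50 K.
M_estimate = 10⁶/4600 = 217.39; M_reference = 10⁶/6504 = 153.75.
ΔM = 217.39 − 153.75 = 63.64 → +64 mireds.

+64 mireds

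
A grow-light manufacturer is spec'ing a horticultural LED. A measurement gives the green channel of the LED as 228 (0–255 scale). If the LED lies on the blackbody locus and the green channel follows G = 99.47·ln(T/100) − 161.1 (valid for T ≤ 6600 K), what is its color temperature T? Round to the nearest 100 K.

5000 K

ln t = (228 + 161.1) / 99.47 = 3.9117.
t = e^3.9117 = 49.985.
T = 100·t = 4999 K → 5000 K to the nearest 100 K.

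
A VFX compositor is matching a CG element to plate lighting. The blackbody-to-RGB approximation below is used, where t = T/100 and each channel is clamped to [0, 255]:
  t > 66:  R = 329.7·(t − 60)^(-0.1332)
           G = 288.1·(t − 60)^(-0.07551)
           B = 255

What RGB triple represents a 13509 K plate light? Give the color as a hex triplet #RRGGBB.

t = 13509/100 = 135.09; the t > 66 branch applies.
R = 329.7·(135.09 − 60)^(-0.1332) = 329.7·75.09^(-0.1332) = 329.7·0.56256 = 185.478.
G = 288.1·(135.09 − 60)^(-0.07551) = 288.1·75.09^(-0.07551) = 288.1·0.72173 = 207.930.
B = 255 by definition for t > 66.
Rounded: (185, 208, 255).
In hex: #B9D0FF.

#B9D0FF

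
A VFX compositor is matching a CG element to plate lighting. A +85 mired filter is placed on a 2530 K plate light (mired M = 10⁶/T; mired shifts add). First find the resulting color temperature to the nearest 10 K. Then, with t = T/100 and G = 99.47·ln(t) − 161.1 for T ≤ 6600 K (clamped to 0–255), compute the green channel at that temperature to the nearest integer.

141

M_in = 10⁶/2530 = 395.26; M_out = 395.26 + (+85) = 480.26.
T_out = 10⁶/480.26 = 2082.2 K → 2080 K; t = 20.8.
G = 99.47·ln 20.8 − 161.1 = 99.47·3.0350 − 161.1 = 140.787.
Rounded: 141.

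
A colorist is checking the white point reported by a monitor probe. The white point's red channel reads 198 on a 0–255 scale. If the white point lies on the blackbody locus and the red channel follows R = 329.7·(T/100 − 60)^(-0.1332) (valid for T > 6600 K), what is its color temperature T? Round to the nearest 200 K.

(t − 60)^(-0.1332) = 198/329.7 = 0.60055.
t − 60 = 0.60055^(1/-0.1332) = 0.60055^(-7.508) = 45.980, so t = 105.980.
T = 100·t = 10598 K → 10600 K to the nearest 200 K.

10600 K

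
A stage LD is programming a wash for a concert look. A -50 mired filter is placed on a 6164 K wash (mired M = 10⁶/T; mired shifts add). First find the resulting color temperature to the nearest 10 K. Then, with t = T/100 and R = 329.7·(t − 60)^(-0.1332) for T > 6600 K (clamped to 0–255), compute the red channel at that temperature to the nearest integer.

210

M_in = 10⁶/6164 = 162.23; M_out = 162.23 + (-50) = 112.23.
T_out = 10⁶/112.23 = 8910.1 K → 8910 K; t = 89.1.
R = 329.7·(89.1 − 60)^(-0.1332) = 329.7·29.1^(-0.1332) = 329.7·0.63828 = 210.440.
Rounded: 210.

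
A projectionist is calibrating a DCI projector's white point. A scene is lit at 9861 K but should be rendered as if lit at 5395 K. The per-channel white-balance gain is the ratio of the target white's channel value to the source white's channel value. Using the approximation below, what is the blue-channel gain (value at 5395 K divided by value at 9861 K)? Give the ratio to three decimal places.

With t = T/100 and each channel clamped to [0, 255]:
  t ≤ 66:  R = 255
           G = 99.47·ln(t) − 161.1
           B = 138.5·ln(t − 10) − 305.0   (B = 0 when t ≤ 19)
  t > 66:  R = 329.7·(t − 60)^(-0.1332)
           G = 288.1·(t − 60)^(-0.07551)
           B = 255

0.859

At 9861 K (t = 98.61):
  B = 255 by definition for t > 66.
At 5395 K (t = 53.95):
  B = 138.5·ln(53.95 − 10) − 305.0 = 138.5·ln 43.95 − 305.0 = 138.5·3.7831 − 305.0 = 218.953.
Gain = 218.953 / 255.000 = 0.8586 → 0.859.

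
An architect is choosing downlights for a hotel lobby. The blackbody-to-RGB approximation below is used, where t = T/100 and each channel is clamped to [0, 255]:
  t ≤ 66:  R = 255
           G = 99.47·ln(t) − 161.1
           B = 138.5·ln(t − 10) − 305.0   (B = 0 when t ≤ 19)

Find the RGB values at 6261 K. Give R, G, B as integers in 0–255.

t = 6261/100 = 62.61; the t ≤ 66 branch applies.
R = 255 by definition for t ≤ 66.
G = 99.47·ln 62.61 − 161.1 = 99.47·4.1369 − 161.1 = 250.400.
B = 138.5·ln(62.61 − 10) − 305.0 = 138.5·ln 52.61 − 305.0 = 138.5·3.9629 − 305.0 = 243.863.
Rounded: (255, 250, 244).

R=255, G=250, B=244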